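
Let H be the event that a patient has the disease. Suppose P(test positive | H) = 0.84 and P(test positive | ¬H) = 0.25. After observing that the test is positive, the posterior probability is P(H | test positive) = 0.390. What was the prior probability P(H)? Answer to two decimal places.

P(H) = 0.16

In odds form, posterior odds = prior odds × likelihood ratio, so prior odds = posterior odds ÷ LR.
Posterior odds = 0.390/(1−0.390) = 0.6393. LR = 0.84/0.25 = 3.3600.
Prior odds = 0.6393/3.3600 = 0.1903, so P(H) = 0.1903/(1+0.1903) ≈ 0.16.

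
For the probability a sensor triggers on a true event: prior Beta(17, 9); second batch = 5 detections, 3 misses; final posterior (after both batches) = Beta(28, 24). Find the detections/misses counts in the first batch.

Because Beta–binomial updating is additive in the counts, the combined data contributed (α_post−α_prior, β_post−β_prior) successes and failures.
Total across both batches: 28−17=11 detections, 24−9=15 misses.
Subtract the second batch: 11−5=6 detections and 15−3=12 misses.

6 detections and 12 misses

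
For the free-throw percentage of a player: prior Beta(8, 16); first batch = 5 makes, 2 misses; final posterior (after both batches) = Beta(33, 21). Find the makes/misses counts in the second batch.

20 makes and 3 misses

Sequential conjugate updates are equivalent to a single update on the pooled data, so total successes = posterior α − prior α and total failures = posterior β − prior β.
Total across both batches: 33−8=25 makes, 21−16=5 misses.
Subtract the first batch: 25−5=20 makes and 5−2=3 misses.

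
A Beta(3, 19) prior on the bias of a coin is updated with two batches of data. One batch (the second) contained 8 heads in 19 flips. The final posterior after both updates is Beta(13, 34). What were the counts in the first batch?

2 heads and 4 tails

Sequential conjugate updates are equivalent to a single update on the pooled data, so total successes = posterior α − prior α and total failures = posterior β − prior β.
Total across both batches: 13−3=10 heads, 34−19=15 tails.
Subtract the second batch: 10−8=2 heads and 15−11=4 tails.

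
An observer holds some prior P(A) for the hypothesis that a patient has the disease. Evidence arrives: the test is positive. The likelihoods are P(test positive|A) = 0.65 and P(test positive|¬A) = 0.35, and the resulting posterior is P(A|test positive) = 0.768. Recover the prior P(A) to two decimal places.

P(A) = 0.64

Bayes' rule in odds form gives O(A|E) = O(A)·[P(E|A)/P(E|¬A)], hence O(A) = O(A|E)/LR.
Posterior odds = 0.768/(1−0.768) = 3.3103. LR = 0.65/0.35 = 1.8571.
Prior odds = 3.3103/1.8571 = 1.7825, so P(A) = 1.7825/(1+1.7825) ≈ 0.64.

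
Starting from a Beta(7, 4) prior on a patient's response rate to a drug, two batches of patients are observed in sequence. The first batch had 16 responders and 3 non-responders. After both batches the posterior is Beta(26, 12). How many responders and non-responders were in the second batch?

3 responders and 5 non-responders

Sequential conjugate updates are equivalent to a single update on the pooled data, so total successes = posterior α − prior α and total failures = posterior β − prior β.
Total across both batches: 26−7=19 responders, 12−4=8 non-responders.
Subtract the first batch: 19−16=3 responders and 8−3=5 non-responders.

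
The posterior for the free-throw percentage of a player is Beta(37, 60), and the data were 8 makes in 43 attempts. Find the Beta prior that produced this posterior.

Under Beta–binomial conjugacy the posterior parameters are (α+s, β+f).
Subtract the data counts: 37−8=29, 60−35=25.

Beta(29, 25)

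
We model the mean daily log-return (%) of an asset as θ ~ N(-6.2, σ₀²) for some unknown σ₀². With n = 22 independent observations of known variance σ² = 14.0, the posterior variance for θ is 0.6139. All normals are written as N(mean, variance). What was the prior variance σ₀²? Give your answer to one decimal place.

For the Normal–Normal model with known σ², precisions add: τ_n = τ₀ + n/σ².
So 1/σ₀² = 1/0.6139 − 22/14.0 = 1.628930 − 1.571429 = 0.057501.
Hence σ₀² = 1/0.057501 ≈ 17.4.

σ₀² = 17.4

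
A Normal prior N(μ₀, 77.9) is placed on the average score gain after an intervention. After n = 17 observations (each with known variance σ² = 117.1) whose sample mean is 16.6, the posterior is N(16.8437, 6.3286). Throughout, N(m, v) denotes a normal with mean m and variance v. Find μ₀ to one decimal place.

μ₀ = 19.6

The posterior mean is a precision-weighted average: μ_n = (τ₀μ₀ + τ_data·x̄)/(τ₀+τ_data), with τ₀=1/σ₀² and τ_data=n/σ².
Here τ₀ = 1/77.9 = 0.012837 and τ_data = 17/117.1 = 0.145175, so τ_n = 0.158012.
Rearranging for μ₀: μ₀ = (μ_n·τ_n − τ_data·x̄)/τ₀ = (16.8437·0.158012 − 0.145175·16.6) / 0.012837 = 0.251602/0.012837 ≈ 19.6.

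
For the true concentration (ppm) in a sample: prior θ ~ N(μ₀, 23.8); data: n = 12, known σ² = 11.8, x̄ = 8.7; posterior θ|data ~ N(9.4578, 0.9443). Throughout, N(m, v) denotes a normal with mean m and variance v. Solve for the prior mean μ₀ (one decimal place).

The posterior mean is a precision-weighted average: μ_n = (τ₀μ₀ + τ_data·x̄)/(τ₀+τ_data), with τ₀=1/σ₀² and τ_data=n/σ².
Here τ₀ = 1/23.8 = 0.042017 and τ_data = 12/11.8 = 1.016949, so τ_n = 1.058966.
Rearranging for μ₀: μ₀ = (μ_n·τ_n − τ_data·x̄)/τ₀ = (9.4578·1.058966 − 1.016949·8.7) / 0.042017 = 1.168032/0.042017 ≈ 27.8.

μ₀ = 27.8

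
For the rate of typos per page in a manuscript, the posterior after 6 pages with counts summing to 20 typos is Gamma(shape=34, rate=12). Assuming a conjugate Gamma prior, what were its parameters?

Gamma(shape=14, rate=6)

A Gamma(α, β) prior (rate parametrization) on a Poisson rate with n observations summing to S gives posterior Gamma(α+S, β+n).
So α = 34 − 20 = 14 and β = 12 − 6 = 6.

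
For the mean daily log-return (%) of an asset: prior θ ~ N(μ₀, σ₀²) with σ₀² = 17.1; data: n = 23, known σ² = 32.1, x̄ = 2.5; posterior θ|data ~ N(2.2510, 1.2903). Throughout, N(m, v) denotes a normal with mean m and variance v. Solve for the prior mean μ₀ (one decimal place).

μ₀ = -0.8

With known observation variance, the Normal–Normal posterior has precision τ_n = τ₀ + n/σ² and mean μ_n = (τ₀μ₀ + (n/σ²)x̄)/τ_n.
Here τ₀ = 1/17.1 = 0.058480 and τ_data = 23/32.1 = 0.716511, so τ_n = 0.774991.
Rearranging for μ₀: μ₀ = (μ_n·τ_n − τ_data·x̄)/τ₀ = (2.2510·0.774991 − 0.716511·2.5) / 0.058480 = -0.046773/0.058480 ≈ -0.8.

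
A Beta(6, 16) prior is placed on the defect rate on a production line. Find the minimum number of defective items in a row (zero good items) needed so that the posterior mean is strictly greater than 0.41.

After k defective items and 0 good items the posterior is Beta(6+k, 16), with mean (6+k)/(6+16+k).
Set (6+k)/(22+k) > 0.41 and solve: k > (0.41·22 − 6)/(1 − 0.41) = 5.119.
The smallest integer exceeding 5.119 is 6, and checking k=6: (12)/(28) = 0.4286 > 0.41.

k = 6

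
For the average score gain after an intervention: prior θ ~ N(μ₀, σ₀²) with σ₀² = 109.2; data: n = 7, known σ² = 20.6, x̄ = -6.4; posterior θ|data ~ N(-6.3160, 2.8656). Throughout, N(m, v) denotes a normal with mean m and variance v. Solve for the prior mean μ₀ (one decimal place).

μ₀ = -3.2

With known observation variance, the Normal–Normal posterior has precision τ_n = τ₀ + n/σ² and mean μ_n = (τ₀μ₀ + (n/σ²)x̄)/τ_n.
Here τ₀ = 1/109.2 = 0.009158 and τ_data = 7/20.6 = 0.339806, so τ_n = 0.348964.
Rearranging for μ₀: μ₀ = (μ_n·τ_n − τ_data·x̄)/τ₀ = (-6.3160·0.348964 − 0.339806·-6.4) / 0.009158 = -0.029298/0.009158 ≈ -3.2.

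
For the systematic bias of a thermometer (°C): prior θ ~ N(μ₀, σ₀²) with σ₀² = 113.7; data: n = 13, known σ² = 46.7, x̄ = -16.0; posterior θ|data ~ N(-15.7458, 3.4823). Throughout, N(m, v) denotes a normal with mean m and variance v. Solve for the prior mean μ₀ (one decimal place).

With known observation variance, the Normal–Normal posterior has precision τ_n = τ₀ + n/σ² and mean μ_n = (τ₀μ₀ + (n/σ²)x̄)/τ_n.
Here τ₀ = 1/113.7 = 0.008795 and τ_data = 13/46.7 = 0.278373, so τ_n = 0.287168.
Rearranging for μ₀: μ₀ = (μ_n·τ_n − τ_data·x̄)/τ₀ = (-15.7458·0.287168 − 0.278373·-16.0) / 0.008795 = -0.067722/0.008795 ≈ -7.7.

μ₀ = -7.7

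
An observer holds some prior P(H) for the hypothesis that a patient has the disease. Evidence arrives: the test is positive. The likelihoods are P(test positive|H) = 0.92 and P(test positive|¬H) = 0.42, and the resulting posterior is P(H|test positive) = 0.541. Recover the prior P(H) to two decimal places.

In odds form, posterior odds = prior odds × likelihood ratio, so prior odds = posterior odds ÷ LR.
Posterior odds = 0.541/(1−0.541) = 1.1786. LR = 0.92/0.42 = 2.1905.
Prior odds = 1.1786/2.1905 = 0.5381, so P(H) = 0.5381/(1+0.5381) ≈ 0.35.

P(H) = 0.35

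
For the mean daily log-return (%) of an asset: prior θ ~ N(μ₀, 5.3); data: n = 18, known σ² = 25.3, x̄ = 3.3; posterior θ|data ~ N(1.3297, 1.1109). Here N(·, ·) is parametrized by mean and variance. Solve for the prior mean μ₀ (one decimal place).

μ₀ = -6.1

The posterior mean is a precision-weighted average: μ_n = (τ₀μ₀ + τ_data·x̄)/(τ₀+τ_data), with τ₀=1/σ₀² and τ_data=n/σ².
Here τ₀ = 1/5.3 = 0.188679 and τ_data = 18/25.3 = 0.711462, so τ_n = 0.900141.
Rearranging for μ₀: μ₀ = (μ_n·τ_n − τ_data·x̄)/τ₀ = (1.3297·0.900141 − 0.711462·3.3) / 0.188679 = -1.150907/0.188679 ≈ -6.1.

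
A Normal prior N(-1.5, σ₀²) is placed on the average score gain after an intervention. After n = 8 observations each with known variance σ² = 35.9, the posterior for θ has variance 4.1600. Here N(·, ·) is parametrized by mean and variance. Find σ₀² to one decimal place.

Posterior precision equals prior precision plus data precision: 1/σ_n² = 1/σ₀² + n/σ².
So 1/σ₀² = 1/4.1600 − 8/35.9 = 0.240385 − 0.222841 = 0.017544.
Hence σ₀² = 1/0.017544 ≈ 57.0.

σ₀² = 57.0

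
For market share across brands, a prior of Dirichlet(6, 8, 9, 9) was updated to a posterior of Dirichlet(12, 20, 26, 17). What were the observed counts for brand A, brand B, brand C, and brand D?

counts (6, 12, 17, 8)

For a Dirichlet(α) prior with multinomial counts c, the posterior is Dirichlet(α + c) componentwise.
Counts are posterior − prior componentwise: 12−6=6, 20−8=12, 26−9=17, 17−9=8.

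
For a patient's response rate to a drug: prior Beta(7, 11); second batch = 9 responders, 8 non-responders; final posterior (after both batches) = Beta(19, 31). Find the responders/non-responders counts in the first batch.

3 responders and 12 non-responders

Because Beta–binomial updating is additive in the counts, the combined data contributed (α_post−α_prior, β_post−β_prior) successes and failures.
Total across both batches: 19−7=12 responders, 31−11=20 non-responders.
Subtract the second batch: 12−9=3 responders and 20−8=12 non-responders.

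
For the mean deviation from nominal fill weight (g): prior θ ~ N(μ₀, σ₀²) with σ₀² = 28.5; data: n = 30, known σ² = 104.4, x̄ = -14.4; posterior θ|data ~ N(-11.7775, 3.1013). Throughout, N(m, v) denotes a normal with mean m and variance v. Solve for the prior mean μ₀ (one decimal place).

μ₀ = 9.7

The posterior mean is a precision-weighted average: μ_n = (τ₀μ₀ + τ_data·x̄)/(τ₀+τ_data), with τ₀=1/σ₀² and τ_data=n/σ².
Here τ₀ = 1/28.5 = 0.035088 and τ_data = 30/104.4 = 0.287356, so τ_n = 0.322444.
Rearranging for μ₀: μ₀ = (μ_n·τ_n − τ_data·x̄)/τ₀ = (-11.7775·0.322444 − 0.287356·-14.4) / 0.035088 = 0.340342/0.035088 ≈ 9.7.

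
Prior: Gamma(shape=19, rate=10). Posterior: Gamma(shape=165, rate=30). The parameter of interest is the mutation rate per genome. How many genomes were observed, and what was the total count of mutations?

n = 20 genomes with total 146 mutations

Gamma–Poisson conjugacy: posterior shape = α + Σxᵢ, posterior rate = β + n.
Matching: Σxᵢ = 165 − 19 = 146 and n = 30 − 10 = 20.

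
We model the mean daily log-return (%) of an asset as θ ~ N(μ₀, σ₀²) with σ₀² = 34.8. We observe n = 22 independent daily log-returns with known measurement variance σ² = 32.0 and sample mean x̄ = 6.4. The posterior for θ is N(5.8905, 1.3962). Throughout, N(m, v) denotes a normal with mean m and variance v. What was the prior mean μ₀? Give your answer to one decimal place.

μ₀ = -6.3

With known observation variance, the Normal–Normal posterior has precision τ_n = τ₀ + n/σ² and mean μ_n = (τ₀μ₀ + (n/σ²)x̄)/τ_n.
Here τ₀ = 1/34.8 = 0.028736 and τ_data = 22/32.0 = 0.687500, so τ_n = 0.716236.
Rearranging for μ₀: μ₀ = (μ_n·τ_n − τ_data·x̄)/τ₀ = (5.8905·0.716236 − 0.687500·6.4) / 0.028736 = -0.181012/0.028736 ≈ -6.3.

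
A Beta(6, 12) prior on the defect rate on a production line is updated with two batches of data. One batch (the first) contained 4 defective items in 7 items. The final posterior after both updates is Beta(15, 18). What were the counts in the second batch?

Sequential conjugate updates are equivalent to a single update on the pooled data, so total successes = posterior α − prior α and total failures = posterior β − prior β.
Total across both batches: 15−6=9 defective items, 18−12=6 good items.
Subtract the first batch: 9−4=5 defective items and 6−3=3 good items.

5 defective items and 3 good items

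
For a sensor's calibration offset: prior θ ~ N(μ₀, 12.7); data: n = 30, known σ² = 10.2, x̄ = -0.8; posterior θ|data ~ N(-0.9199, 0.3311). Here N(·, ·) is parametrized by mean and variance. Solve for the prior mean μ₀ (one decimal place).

The posterior mean is a precision-weighted average: μ_n = (τ₀μ₀ + τ_data·x̄)/(τ₀+τ_data), with τ₀=1/σ₀² and τ_data=n/σ².
Here τ₀ = 1/12.7 = 0.078740 and τ_data = 30/10.2 = 2.941176, so τ_n = 3.019916.
Rearranging for μ₀: μ₀ = (μ_n·τ_n − τ_data·x̄)/τ₀ = (-0.9199·3.019916 − 2.941176·-0.8) / 0.078740 = -0.425080/0.078740 ≈ -5.4.

μ₀ = -5.4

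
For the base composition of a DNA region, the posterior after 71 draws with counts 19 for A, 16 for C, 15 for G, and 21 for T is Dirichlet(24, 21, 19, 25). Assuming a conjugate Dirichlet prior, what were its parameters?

For a Dirichlet(α) prior with multinomial counts c, the posterior is Dirichlet(α + c) componentwise.
Subtract each count from the matching posterior parameter: 24−19=5, 21−16=5, 19−15=4, 25−21=4.

Dirichlet(5, 5, 4, 4)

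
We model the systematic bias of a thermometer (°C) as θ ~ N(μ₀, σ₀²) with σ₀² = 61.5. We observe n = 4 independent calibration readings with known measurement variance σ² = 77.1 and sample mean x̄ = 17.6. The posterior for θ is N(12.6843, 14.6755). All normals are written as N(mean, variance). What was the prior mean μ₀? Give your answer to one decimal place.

μ₀ = -3.0

With known observation variance, the Normal–Normal posterior has precision τ_n = τ₀ + n/σ² and mean μ_n = (τ₀μ₀ + (n/σ²)x̄)/τ_n.
Here τ₀ = 1/61.5 = 0.016260 and τ_data = 4/77.1 = 0.051881, so τ_n = 0.068141.
Rearranging for μ₀: μ₀ = (μ_n·τ_n − τ_data·x̄)/τ₀ = (12.6843·0.068141 − 0.051881·17.6) / 0.016260 = -0.048785/0.016260 ≈ -3.0.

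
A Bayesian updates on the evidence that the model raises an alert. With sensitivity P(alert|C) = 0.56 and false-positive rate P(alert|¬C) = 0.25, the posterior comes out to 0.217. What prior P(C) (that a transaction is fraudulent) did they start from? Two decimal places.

P(C) = 0.11

Bayes' rule in odds form gives O(C|E) = O(C)·[P(E|C)/P(E|¬C)], hence O(C) = O(C|E)/LR.
Posterior odds = 0.217/(1−0.217) = 0.2771. LR = 0.56/0.25 = 2.2400.
Prior odds = 0.2771/2.2400 = 0.1237, so P(C) = 0.1237/(1+0.1237) ≈ 0.11.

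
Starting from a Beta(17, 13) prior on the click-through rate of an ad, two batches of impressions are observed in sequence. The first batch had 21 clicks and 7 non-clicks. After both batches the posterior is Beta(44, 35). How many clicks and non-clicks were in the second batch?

Sequential conjugate updates are equivalent to a single update on the pooled data, so total successes = posterior α − prior α and total failures = posterior β − prior β.
Total across both batches: 44−17=27 clicks, 35−13=22 non-clicks.
Subtract the first batch: 27−21=6 clicks and 22−7=15 non-clicks.

6 clicks and 15 non-clicks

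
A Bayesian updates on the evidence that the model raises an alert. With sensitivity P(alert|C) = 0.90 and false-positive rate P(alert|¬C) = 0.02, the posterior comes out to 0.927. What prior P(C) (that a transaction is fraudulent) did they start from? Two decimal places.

P(C) = 0.22

Bayes' rule in odds form gives O(C|E) = O(C)·[P(E|C)/P(E|¬C)], hence O(C) = O(C|E)/LR.
Posterior odds = 0.927/(1−0.927) = 12.6986. LR = 0.90/0.02 = 45.0000.
Prior odds = 12.6986/45.0000 = 0.2822, so P(C) = 0.2822/(1+0.2822) ≈ 0.22.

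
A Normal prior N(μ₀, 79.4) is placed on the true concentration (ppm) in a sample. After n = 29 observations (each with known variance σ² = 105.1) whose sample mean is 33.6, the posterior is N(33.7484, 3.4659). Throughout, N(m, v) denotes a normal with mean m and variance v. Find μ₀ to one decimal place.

With known observation variance, the Normal–Normal posterior has precision τ_n = τ₀ + n/σ² and mean μ_n = (τ₀μ₀ + (n/σ²)x̄)/τ_n.
Here τ₀ = 1/79.4 = 0.012594 and τ_data = 29/105.1 = 0.275928, so τ_n = 0.288522.
Rearranging for μ₀: μ₀ = (μ_n·τ_n − τ_data·x̄)/τ₀ = (33.7484·0.288522 − 0.275928·33.6) / 0.012594 = 0.465975/0.012594 ≈ 37.0.

μ₀ = 37.0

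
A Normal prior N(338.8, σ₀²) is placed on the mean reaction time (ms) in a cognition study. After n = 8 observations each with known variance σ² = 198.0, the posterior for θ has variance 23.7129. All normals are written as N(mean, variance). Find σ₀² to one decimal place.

σ₀² = 565.9

Posterior precision equals prior precision plus data precision: 1/σ_n² = 1/σ₀² + n/σ².
So 1/σ₀² = 1/23.7129 − 8/198.0 = 0.042171 − 0.040404 = 0.001767.
Hence σ₀² = 1/0.001767 ≈ 565.9.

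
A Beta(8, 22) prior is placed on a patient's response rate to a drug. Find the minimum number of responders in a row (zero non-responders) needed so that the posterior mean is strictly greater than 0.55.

k = 19

After k responders and 0 non-responders the posterior is Beta(8+k, 22), with mean (8+k)/(8+22+k).
Set (8+k)/(30+k) > 0.55 and solve: k > (0.55·30 − 8)/(1 − 0.55) = 18.889.
The smallest integer exceeding 18.889 is 19, and checking k=19: (27)/(49) = 0.5510 > 0.55.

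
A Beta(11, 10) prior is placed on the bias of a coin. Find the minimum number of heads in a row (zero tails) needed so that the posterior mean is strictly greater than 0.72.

After k heads and 0 tails the posterior is Beta(11+k, 10), with mean (11+k)/(11+10+k).
Set (11+k)/(21+k) > 0.72 and solve: k > (0.72·21 − 11)/(1 − 0.72) = 14.714.
The smallest integer exceeding 14.714 is 15, and checking k=15: (26)/(36) = 0.7222 > 0.72.

k = 15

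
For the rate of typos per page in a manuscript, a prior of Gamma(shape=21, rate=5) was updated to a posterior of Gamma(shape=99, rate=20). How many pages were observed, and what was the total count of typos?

Gamma–Poisson conjugacy: posterior shape = α + Σxᵢ, posterior rate = β + n.
Matching: Σxᵢ = 99 − 21 = 78 and n = 20 − 5 = 15.

n = 15 pages with total 78 typos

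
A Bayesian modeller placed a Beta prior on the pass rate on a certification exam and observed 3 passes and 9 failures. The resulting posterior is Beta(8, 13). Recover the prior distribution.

Beta is conjugate to the binomial likelihood: posterior = Beta(a+s, b+f).
So a = 8 − 3 = 5 and b = 13 − 9 = 4.

Beta(5, 4)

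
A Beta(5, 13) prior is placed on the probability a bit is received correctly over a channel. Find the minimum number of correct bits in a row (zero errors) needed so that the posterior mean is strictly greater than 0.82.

k = 55

After k correct bits and 0 errors the posterior is Beta(5+k, 13), with mean (5+k)/(5+13+k).
Set (5+k)/(18+k) > 0.82 and solve: k > (0.82·18 − 5)/(1 − 0.82) = 54.222.
The smallest integer exceeding 54.222 is 55, and checking k=55: (60)/(73) = 0.8219 > 0.82.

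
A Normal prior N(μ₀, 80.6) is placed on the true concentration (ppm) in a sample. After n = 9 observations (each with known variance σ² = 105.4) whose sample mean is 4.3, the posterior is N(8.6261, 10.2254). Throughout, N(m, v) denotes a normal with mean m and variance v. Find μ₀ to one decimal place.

μ₀ = 38.4

With known observation variance, the Normal–Normal posterior has precision τ_n = τ₀ + n/σ² and mean μ_n = (τ₀μ₀ + (n/σ²)x̄)/τ_n.
Here τ₀ = 1/80.6 = 0.012407 and τ_data = 9/105.4 = 0.085389, so τ_n = 0.097796.
Rearranging for μ₀: μ₀ = (μ_n·τ_n − τ_data·x̄)/τ₀ = (8.6261·0.097796 − 0.085389·4.3) / 0.012407 = 0.476425/0.012407 ≈ 38.4.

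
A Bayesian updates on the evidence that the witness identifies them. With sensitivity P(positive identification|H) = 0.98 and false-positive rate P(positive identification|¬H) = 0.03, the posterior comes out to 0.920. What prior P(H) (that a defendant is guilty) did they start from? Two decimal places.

P(H) = 0.26

In odds form, posterior odds = prior odds × likelihood ratio, so prior odds = posterior odds ÷ LR.
Posterior odds = 0.920/(1−0.920) = 11.5000. LR = 0.98/0.03 = 32.6667.
Prior odds = 11.5000/32.6667 = 0.3520, so P(H) = 0.3520/(1+0.3520) ≈ 0.26.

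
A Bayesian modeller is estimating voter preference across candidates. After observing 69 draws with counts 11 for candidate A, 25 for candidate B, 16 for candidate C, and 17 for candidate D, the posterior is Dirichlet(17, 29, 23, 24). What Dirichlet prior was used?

For a Dirichlet(α) prior with multinomial counts c, the posterior is Dirichlet(α + c) componentwise.
Subtract each count from the matching posterior parameter: 17−11=6, 29−25=4, 23−16=7, 24−17=7.

Dirichlet(6, 4, 7, 7)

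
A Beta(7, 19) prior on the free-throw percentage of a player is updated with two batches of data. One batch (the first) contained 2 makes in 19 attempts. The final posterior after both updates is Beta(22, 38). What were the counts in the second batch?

Because Beta–binomial updating is additive in the counts, the combined data contributed (α_post−α_prior, β_post−β_prior) successes and failures.
Total across both batches: 22−7=15 makes, 38−19=19 misses.
Subtract the first batch: 15−2=13 makes and 19−17=2 misses.

13 makes and 2 misses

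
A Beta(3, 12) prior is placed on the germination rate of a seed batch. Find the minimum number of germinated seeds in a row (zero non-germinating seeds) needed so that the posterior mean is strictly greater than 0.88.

After k germinated seeds and 0 non-germinating seeds the posterior is Beta(3+k, 12), with mean (3+k)/(3+12+k).
Set (3+k)/(15+k) > 0.88 and solve: k > (0.88·15 − 3)/(1 − 0.88) = 85.000.
The smallest integer exceeding 85.000 is 86, and checking k=86: (89)/(101) = 0.8812 > 0.88.

k = 86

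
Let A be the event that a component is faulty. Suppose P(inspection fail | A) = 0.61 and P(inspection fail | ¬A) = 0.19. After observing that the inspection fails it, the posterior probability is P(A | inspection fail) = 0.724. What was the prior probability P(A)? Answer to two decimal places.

P(A) = 0.45

Bayes' rule in odds form gives O(A|E) = O(A)·[P(E|A)/P(E|¬A)], hence O(A) = O(A|E)/LR.
Posterior odds = 0.724/(1−0.724) = 2.6232. LR = 0.61/0.19 = 3.2105.
Prior odds = 2.6232/3.2105 = 0.8171, so P(A) = 0.8171/(1+0.8171) ≈ 0.45.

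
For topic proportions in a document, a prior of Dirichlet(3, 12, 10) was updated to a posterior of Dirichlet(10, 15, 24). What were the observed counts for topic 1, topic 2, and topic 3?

counts (7, 3, 14)

For a Dirichlet(α) prior with multinomial counts c, the posterior is Dirichlet(α + c) componentwise.
Counts are posterior − prior componentwise: 10−3=7, 15−12=3, 24−10=14.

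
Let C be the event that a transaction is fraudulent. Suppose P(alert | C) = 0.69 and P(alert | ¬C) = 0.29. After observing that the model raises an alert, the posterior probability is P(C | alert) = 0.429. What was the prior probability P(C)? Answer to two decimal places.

P(C) = 0.24

In odds form, posterior odds = prior odds × likelihood ratio, so prior odds = posterior odds ÷ LR.
Posterior odds = 0.429/(1−0.429) = 0.7513. LR = 0.69/0.29 = 2.3793.
Prior odds = 0.7513/2.3793 = 0.3158, so P(C) = 0.3158/(1+0.3158) ≈ 0.24.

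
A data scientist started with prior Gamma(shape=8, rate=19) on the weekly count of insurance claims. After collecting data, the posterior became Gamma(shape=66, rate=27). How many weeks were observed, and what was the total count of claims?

n = 8 weeks with total 58 claims

Gamma–Poisson conjugacy: posterior shape = α + Σxᵢ, posterior rate = β + n.
Matching: Σxᵢ = 66 − 8 = 58 and n = 27 − 19 = 8.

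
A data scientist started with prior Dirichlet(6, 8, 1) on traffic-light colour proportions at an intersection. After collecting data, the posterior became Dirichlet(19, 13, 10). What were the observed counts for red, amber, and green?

For a Dirichlet(α) prior with multinomial counts c, the posterior is Dirichlet(α + c) componentwise.
Counts are posterior − prior componentwise: 19−6=13, 13−8=5, 10−1=9.

counts (13, 5, 9)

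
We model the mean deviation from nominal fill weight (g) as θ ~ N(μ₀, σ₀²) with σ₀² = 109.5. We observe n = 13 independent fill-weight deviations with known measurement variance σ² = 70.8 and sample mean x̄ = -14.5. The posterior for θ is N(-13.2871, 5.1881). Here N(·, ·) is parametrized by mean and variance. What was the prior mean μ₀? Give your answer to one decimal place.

μ₀ = 11.1

The posterior mean is a precision-weighted average: μ_n = (τ₀μ₀ + τ_data·x̄)/(τ₀+τ_data), with τ₀=1/σ₀² and τ_data=n/σ².
Here τ₀ = 1/109.5 = 0.009132 and τ_data = 13/70.8 = 0.183616, so τ_n = 0.192748.
Rearranging for μ₀: μ₀ = (μ_n·τ_n − τ_data·x̄)/τ₀ = (-13.2871·0.192748 − 0.183616·-14.5) / 0.009132 = 0.101370/0.009132 ≈ 11.1.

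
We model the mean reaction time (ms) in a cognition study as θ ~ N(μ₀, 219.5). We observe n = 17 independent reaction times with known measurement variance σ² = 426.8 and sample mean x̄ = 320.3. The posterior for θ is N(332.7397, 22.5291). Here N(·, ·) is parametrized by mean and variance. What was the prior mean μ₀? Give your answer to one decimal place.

The posterior mean is a precision-weighted average: μ_n = (τ₀μ₀ + τ_data·x̄)/(τ₀+τ_data), with τ₀=1/σ₀² and τ_data=n/σ².
Here τ₀ = 1/219.5 = 0.004556 and τ_data = 17/426.8 = 0.039831, so τ_n = 0.044387.
Rearranging for μ₀: μ₀ = (μ_n·τ_n − τ_data·x̄)/τ₀ = (332.7397·0.044387 − 0.039831·320.3) / 0.004556 = 2.011448/0.004556 ≈ 441.5.

μ₀ = 441.5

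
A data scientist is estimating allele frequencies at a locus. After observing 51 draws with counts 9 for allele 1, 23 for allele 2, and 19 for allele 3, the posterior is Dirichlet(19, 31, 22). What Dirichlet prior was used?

Dirichlet(10, 8, 3)

For a Dirichlet(α) prior with multinomial counts c, the posterior is Dirichlet(α + c) componentwise.
Subtract each count from the matching posterior parameter: 19−9=10, 31−23=8, 22−19=3.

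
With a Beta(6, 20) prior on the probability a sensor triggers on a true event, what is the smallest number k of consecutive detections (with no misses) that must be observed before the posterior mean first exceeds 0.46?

k = 12

After k detections and 0 misses the posterior is Beta(6+k, 20), with mean (6+k)/(6+20+k).
Set (6+k)/(26+k) > 0.46 and solve: k > (0.46·26 − 6)/(1 − 0.46) = 11.037.
The smallest integer exceeding 11.037 is 12.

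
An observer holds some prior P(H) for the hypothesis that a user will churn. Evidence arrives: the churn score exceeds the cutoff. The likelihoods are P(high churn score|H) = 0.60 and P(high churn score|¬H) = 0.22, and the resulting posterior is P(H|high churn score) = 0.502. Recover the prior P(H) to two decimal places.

In odds form, posterior odds = prior odds × likelihood ratio, so prior odds = posterior odds ÷ LR.
Posterior odds = 0.502/(1−0.502) = 1.0080. LR = 0.60/0.22 = 2.7273.
Prior odds = 1.0080/2.7273 = 0.3696, so P(H) = 0.3696/(1+0.3696) ≈ 0.27.

P(H) = 0.27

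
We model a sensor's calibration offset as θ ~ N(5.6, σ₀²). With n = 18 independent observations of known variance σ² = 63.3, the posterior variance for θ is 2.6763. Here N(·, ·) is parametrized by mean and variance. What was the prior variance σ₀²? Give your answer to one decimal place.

σ₀² = 11.2

For the Normal–Normal model with known σ², precisions add: τ_n = τ₀ + n/σ².
So 1/σ₀² = 1/2.6763 − 18/63.3 = 0.373650 − 0.284360 = 0.089290.
Hence σ₀² = 1/0.089290 ≈ 11.2.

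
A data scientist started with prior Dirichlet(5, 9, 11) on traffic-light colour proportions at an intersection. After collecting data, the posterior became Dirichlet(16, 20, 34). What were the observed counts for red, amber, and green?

counts (11, 11, 23)

For a Dirichlet(α) prior with multinomial counts c, the posterior is Dirichlet(α + c) componentwise.
Counts are posterior − prior componentwise: 16−5=11, 20−9=11, 34−11=23.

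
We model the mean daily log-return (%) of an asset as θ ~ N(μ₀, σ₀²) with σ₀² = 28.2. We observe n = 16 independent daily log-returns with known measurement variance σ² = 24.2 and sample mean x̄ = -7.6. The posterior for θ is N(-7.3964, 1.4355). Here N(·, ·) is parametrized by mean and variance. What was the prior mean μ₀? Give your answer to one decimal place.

μ₀ = -3.6

With known observation variance, the Normal–Normal posterior has precision τ_n = τ₀ + n/σ² and mean μ_n = (τ₀μ₀ + (n/σ²)x̄)/τ_n.
Here τ₀ = 1/28.2 = 0.035461 and τ_data = 16/24.2 = 0.661157, so τ_n = 0.696618.
Rearranging for μ₀: μ₀ = (μ_n·τ_n − τ_data·x̄)/τ₀ = (-7.3964·0.696618 − 0.661157·-7.6) / 0.035461 = -0.127672/0.035461 ≈ -3.6.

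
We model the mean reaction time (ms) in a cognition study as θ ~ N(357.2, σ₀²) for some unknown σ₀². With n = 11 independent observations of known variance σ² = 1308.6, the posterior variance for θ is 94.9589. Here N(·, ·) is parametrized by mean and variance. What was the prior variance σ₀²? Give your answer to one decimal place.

Posterior precision equals prior precision plus data precision: 1/σ_n² = 1/σ₀² + n/σ².
So 1/σ₀² = 1/94.9589 − 11/1308.6 = 0.010531 − 0.008406 = 0.002125.
Hence σ₀² = 1/0.002125 ≈ 470.6.

σ₀² = 470.6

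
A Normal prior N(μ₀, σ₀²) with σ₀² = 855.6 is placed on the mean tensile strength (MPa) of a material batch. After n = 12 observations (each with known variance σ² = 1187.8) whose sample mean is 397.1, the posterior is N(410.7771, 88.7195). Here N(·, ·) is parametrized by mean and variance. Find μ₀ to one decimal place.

The posterior mean is a precision-weighted average: μ_n = (τ₀μ₀ + τ_data·x̄)/(τ₀+τ_data), with τ₀=1/σ₀² and τ_data=n/σ².
Here τ₀ = 1/855.6 = 0.001169 and τ_data = 12/1187.8 = 0.010103, so τ_n = 0.011272.
Rearranging for μ₀: μ₀ = (μ_n·τ_n − τ_data·x̄)/τ₀ = (410.7771·0.011272 − 0.010103·397.1) / 0.001169 = 0.618378/0.001169 ≈ 529.0.

μ₀ = 529.0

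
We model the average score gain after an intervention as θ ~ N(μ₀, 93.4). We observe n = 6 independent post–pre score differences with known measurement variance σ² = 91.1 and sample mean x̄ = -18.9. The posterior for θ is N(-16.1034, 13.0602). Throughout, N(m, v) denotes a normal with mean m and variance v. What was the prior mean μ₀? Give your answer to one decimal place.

The posterior mean is a precision-weighted average: μ_n = (τ₀μ₀ + τ_data·x̄)/(τ₀+τ_data), with τ₀=1/σ₀² and τ_data=n/σ².
Here τ₀ = 1/93.4 = 0.010707 and τ_data = 6/91.1 = 0.065862, so τ_n = 0.076569.
Rearranging for μ₀: μ₀ = (μ_n·τ_n − τ_data·x̄)/τ₀ = (-16.1034·0.076569 − 0.065862·-18.9) / 0.010707 = 0.011771/0.010707 ≈ 1.1.

μ₀ = 1.1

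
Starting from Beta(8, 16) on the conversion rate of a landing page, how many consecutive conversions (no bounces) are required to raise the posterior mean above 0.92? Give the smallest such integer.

After k conversions and 0 bounces the posterior is Beta(8+k, 16), with mean (8+k)/(8+16+k).
Set (8+k)/(24+k) > 0.92 and solve: k > (0.92·24 − 8)/(1 − 0.92) = 176.000.
The smallest integer exceeding 176.000 is 177.

k = 177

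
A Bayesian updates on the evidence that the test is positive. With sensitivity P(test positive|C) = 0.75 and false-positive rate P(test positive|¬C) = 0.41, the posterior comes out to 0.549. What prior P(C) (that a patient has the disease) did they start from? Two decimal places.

In odds form, posterior odds = prior odds × likelihood ratio, so prior odds = posterior odds ÷ LR.
Posterior odds = 0.549/(1−0.549) = 1.2173. LR = 0.75/0.41 = 1.8293.
Prior odds = 1.2173/1.8293 = 0.6654, so P(C) = 0.6654/(1+0.6654) ≈ 0.40.

P(C) = 0.40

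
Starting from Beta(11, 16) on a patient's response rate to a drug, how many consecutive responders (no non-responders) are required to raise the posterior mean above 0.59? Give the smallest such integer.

After k responders and 0 non-responders the posterior is Beta(11+k, 16), with mean (11+k)/(11+16+k).
Set (11+k)/(27+k) > 0.59 and solve: k > (0.59·27 − 11)/(1 − 0.59) = 12.024.
The smallest integer exceeding 12.024 is 13, and checking k=13: (24)/(40) = 0.6000 > 0.59.

k = 13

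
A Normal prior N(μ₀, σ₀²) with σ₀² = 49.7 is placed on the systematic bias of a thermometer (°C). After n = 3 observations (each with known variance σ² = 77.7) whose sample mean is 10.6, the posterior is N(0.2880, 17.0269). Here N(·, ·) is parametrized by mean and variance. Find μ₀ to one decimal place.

With known observation variance, the Normal–Normal posterior has precision τ_n = τ₀ + n/σ² and mean μ_n = (τ₀μ₀ + (n/σ²)x̄)/τ_n.
Here τ₀ = 1/49.7 = 0.020121 and τ_data = 3/77.7 = 0.038610, so τ_n = 0.058731.
Rearranging for μ₀: μ₀ = (μ_n·τ_n − τ_data·x̄)/τ₀ = (0.2880·0.058731 − 0.038610·10.6) / 0.020121 = -0.392351/0.020121 ≈ -19.5.

μ₀ = -19.5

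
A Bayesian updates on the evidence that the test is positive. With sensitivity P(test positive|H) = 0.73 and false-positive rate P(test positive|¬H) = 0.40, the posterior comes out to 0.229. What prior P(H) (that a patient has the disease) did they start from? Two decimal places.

P(H) = 0.14

In odds form, posterior odds = prior odds × likelihood ratio, so prior odds = posterior odds ÷ LR.
Posterior odds = 0.229/(1−0.229) = 0.2970. LR = 0.73/0.40 = 1.8250.
Prior odds = 0.2970/1.8250 = 0.1627, so P(H) = 0.1627/(1+0.1627) ≈ 0.14.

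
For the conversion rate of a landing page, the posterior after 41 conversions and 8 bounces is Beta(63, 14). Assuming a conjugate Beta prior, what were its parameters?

Beta(22, 6)

Beta is conjugate to the binomial likelihood: posterior = Beta(α+s, β+f).
So α = 63 − 41 = 22 and β = 14 − 8 = 6.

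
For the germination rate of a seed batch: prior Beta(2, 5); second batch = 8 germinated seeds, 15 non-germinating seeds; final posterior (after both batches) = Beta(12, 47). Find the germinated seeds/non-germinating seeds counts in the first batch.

Sequential conjugate updates are equivalent to a single update on the pooled data, so total successes = posterior α − prior α and total failures = posterior β − prior β.
Total across both batches: 12−2=10 germinated seeds, 47−5=42 non-germinating seeds.
Subtract the second batch: 10−8=2 germinated seeds and 42−15=27 non-germinating seeds.

2 germinated seeds and 27 non-germinating seeds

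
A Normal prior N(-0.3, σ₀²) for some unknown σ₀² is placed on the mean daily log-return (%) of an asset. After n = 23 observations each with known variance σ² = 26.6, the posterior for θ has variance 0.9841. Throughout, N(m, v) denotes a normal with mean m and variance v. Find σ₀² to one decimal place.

σ₀² = 6.6

For the Normal–Normal model with known σ², precisions add: τ_n = τ₀ + n/σ².
So 1/σ₀² = 1/0.9841 − 23/26.6 = 1.016157 − 0.864662 = 0.151495.
Hence σ₀² = 1/0.151495 ≈ 6.6.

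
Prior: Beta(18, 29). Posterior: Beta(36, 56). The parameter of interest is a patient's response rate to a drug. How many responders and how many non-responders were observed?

18 responders and 27 non-responders

A Beta(α, β) prior with s successes and f failures in binomial data gives a Beta(α+s, β+f) posterior.
So s = 36 − 18 = 18 and f = 56 − 29 = 27.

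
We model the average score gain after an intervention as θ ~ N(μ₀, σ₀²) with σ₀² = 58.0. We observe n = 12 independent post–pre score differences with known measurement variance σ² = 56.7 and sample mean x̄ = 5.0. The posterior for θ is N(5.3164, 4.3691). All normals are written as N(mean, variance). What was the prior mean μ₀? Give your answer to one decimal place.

The posterior mean is a precision-weighted average: μ_n = (τ₀μ₀ + τ_data·x̄)/(τ₀+τ_data), with τ₀=1/σ₀² and τ_data=n/σ².
Here τ₀ = 1/58.0 = 0.017241 and τ_data = 12/56.7 = 0.211640, so τ_n = 0.228881.
Rearranging for μ₀: μ₀ = (μ_n·τ_n − τ_data·x̄)/τ₀ = (5.3164·0.228881 − 0.211640·5.0) / 0.017241 = 0.158623/0.017241 ≈ 9.2.

μ₀ = 9.2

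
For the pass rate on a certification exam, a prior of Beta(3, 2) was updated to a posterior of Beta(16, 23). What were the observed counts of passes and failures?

A Beta(a, b) prior with s successes and f failures in binomial data gives a Beta(a+s, b+f) posterior.
Match parameters: s=16−3=13, f=23−2=21.

13 passes and 21 failures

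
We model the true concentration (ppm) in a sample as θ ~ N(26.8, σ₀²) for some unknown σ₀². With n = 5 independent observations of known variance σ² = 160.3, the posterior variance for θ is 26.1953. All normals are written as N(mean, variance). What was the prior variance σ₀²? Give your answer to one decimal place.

For the Normal–Normal model with known σ², precisions add: τ_n = τ₀ + n/σ².
So 1/σ₀² = 1/26.1953 − 5/160.3 = 0.038175 − 0.031192 = 0.006983.
Hence σ₀² = 1/0.006983 ≈ 143.2.

σ₀² = 143.2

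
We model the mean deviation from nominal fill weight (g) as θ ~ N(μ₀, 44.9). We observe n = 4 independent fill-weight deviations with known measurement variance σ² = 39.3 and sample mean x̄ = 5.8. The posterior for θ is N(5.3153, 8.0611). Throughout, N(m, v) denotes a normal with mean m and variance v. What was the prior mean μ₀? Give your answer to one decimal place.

μ₀ = 3.1

With known observation variance, the Normal–Normal posterior has precision τ_n = τ₀ + n/σ² and mean μ_n = (τ₀μ₀ + (n/σ²)x̄)/τ_n.
Here τ₀ = 1/44.9 = 0.022272 and τ_data = 4/39.3 = 0.101781, so τ_n = 0.124053.
Rearranging for μ₀: μ₀ = (μ_n·τ_n − τ_data·x̄)/τ₀ = (5.3153·0.124053 − 0.101781·5.8) / 0.022272 = 0.069049/0.022272 ≈ 3.1.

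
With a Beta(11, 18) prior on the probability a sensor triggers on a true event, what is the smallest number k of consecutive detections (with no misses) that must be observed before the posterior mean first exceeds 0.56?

k = 12

After k detections and 0 misses the posterior is Beta(11+k, 18), with mean (11+k)/(11+18+k).
Set (11+k)/(29+k) > 0.56 and solve: k > (0.56·29 − 11)/(1 − 0.56) = 11.909.
The smallest integer exceeding 11.909 is 12.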